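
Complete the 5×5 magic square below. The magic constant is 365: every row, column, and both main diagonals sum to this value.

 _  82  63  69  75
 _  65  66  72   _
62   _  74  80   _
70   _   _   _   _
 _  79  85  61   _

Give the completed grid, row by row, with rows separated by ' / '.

76 82 63 69 75 / 84 65 66 72 78 / 62 68 74 80 81 / 70 71 77 83 64 / 73 79 85 61 67

Using row 1: 82 + 63 + 69 + 75 + ? → (1,1) = 365 − 289 = 76.
Column 3: 63 + 66 + 74 + 85 + ? = 365, so (4,3) = 77.
Column 4 needs 365; the known cells sum to 282, so (4,4) = 83.
Main diagonal needs 365; the known cells sum to 298, so (5,5) = 67.
Row 5 must total 365; the given cells sum to 292, so (5,1) = 73.
Column 1 must total 365; the given cells sum to 281, so (2,1) = 84.
Anti-diagonal: 75 + 72 + 74 + 73 + ? = 365, so (4,2) = 71.
From row 2, 365 − (84 + 65 + 66 + 72) gives (2,5) = 78.
From row 4, 365 − (70 + 71 + 77 + 83) gives (4,5) = 64.
Using column 2: 82 + 65 + 71 + 79 + ? → (3,2) = 365 − 297 = 68.
Column 5 must total 365; the given cells sum to 284, so (3,5) = 81.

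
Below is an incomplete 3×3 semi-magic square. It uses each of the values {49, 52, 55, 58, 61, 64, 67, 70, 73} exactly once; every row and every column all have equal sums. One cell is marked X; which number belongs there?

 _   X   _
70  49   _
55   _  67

73

The 9 entries sum to 549, so each line sums to 549/3 = 183.
Row 2: 70 + 49 + ? = 183, so (2,3) = 64.
The remaining cell in row 3 is (3,2) = 183 − 122 = 61.
Column 1 must total 183; the given cells sum to 125, so (1,1) = 58.
Column 2: 49 + 61 + ? = 183, so (1,2) = 73.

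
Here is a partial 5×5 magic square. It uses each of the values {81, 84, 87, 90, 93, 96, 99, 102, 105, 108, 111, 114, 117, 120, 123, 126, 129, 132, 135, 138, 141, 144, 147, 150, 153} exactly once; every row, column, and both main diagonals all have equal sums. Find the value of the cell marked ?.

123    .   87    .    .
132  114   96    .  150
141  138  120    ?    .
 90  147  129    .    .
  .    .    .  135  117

102

The 25 entries sum to 2925, so each line sums to 2925/5 = 585.
Using row 2: 132 + 114 + 96 + 150 + ? → (2,4) = 585 − 492 = 93.
From column 1, 585 − (123 + 132 + 141 + 90) gives (5,1) = 99.
Column 3 needs 585; the known cells sum to 432, so (5,3) = 153.
Main diagonal must total 585; the given cells sum to 474, so (4,4) = 111.
Anti-diagonal needs 585; the known cells sum to 459, so (1,5) = 126.
From row 4, 585 − (90 + 147 + 129 + 111) gives (4,5) = 108.
From row 5, 585 − (99 + 153 + 135 + 117) gives (5,2) = 81.
Column 2 needs 585; the known cells sum to 480, so (1,2) = 105.
Column 5: 126 + 150 + 108 + 117 + ? = 585, so (3,5) = 84.
Row 1: 123 + 105 + 87 + 126 + ? = 585, so (1,4) = 144.
From row 3, 585 − (141 + 138 + 120 + 84) gives (3,4) = 102.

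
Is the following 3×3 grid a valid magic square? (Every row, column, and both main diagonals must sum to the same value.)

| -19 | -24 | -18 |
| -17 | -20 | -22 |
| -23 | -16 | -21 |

No — main diagonal sums to -60 but row 1 sums to -61.

Row 1: -19 + (-24) + (-18) = -61.
Row 2: -17 + (-20) + (-22) = -59.
Row 3: -23 + (-16) + (-21) = -60.
Column 1: -19 + (-17) + (-23) = -59.
Column 2: -24 + (-20) + (-16) = -60.
Column 3: -18 + (-22) + (-21) = -61.
Main diagonal: -19 + (-20) + (-21) = -60.
Anti-diagonal: -18 + (-20) + (-23) = -61.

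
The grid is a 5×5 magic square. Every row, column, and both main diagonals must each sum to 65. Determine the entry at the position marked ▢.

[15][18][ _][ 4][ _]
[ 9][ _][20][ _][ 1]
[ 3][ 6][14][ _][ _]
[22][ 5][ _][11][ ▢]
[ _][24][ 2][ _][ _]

Using column 1: 15 + 9 + 3 + 22 + ? → (5,1) = 65 − 49 = 16.
The remaining cell in column 2 is (2,2) = 65 − 53 = 12.
Main diagonal needs 65; the known cells sum to 52, so (5,5) = 13.
Using row 2: 9 + 12 + 20 + 1 + ? → (2,4) = 65 − 42 = 23.
Using row 5: 16 + 24 + 2 + 13 + ? → (5,4) = 65 − 55 = 10.
Column 4 needs 65; the known cells sum to 48, so (3,4) = 17.
The remaining cell in anti-diagonal is (1,5) = 65 − 58 = 7.
From row 1, 65 − (15 + 18 + 4 + 7) gives (1,3) = 21.
From row 3, 65 − (3 + 6 + 14 + 17) gives (3,5) = 25.
From column 3, 65 − (21 + 20 + 14 + 2) gives (4,3) = 8.
Using column 5: 7 + 1 + 25 + 13 + ? → (4,5) = 65 − 46 = 19.

19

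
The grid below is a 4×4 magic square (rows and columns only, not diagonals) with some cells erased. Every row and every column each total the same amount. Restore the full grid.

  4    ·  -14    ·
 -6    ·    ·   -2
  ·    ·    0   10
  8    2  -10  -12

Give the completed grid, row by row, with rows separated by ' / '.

Row 4 is already complete: 8 + 2 + -10 + -12 = -12, so that is the magic constant.
Column 1 needs -12; the known cells sum to 6, so (3,1) = -18.
Column 3 needs -12; the known cells sum to -24, so (2,3) = 12.
Using column 4: -2 + 10 + (-12) + ? → (1,4) = -12 − (-4) = -8.
Using row 1: 4 + (-14) + (-8) + ? → (1,2) = -12 − (-18) = 6.
From row 2, -12 − (-6 + 12 + (-2)) gives (2,2) = -16.
Using row 3: -18 + 0 + 10 + ? → (3,2) = -12 − (-8) = -4.

4 6 -14 -8 / -6 -16 12 -2 / -18 -4 0 10 / 8 2 -10 -12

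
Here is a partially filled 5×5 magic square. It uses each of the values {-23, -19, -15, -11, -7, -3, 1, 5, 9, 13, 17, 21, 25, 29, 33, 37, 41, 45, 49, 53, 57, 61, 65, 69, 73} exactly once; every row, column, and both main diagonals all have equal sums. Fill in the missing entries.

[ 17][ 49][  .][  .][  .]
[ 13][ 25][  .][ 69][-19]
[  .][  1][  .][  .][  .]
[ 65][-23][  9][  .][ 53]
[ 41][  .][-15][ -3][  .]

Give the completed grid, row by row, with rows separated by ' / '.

The 25 entries sum to 625, so each line sums to 625/5 = 125.
Row 2 must total 125; the given cells sum to 88, so (2,3) = 37.
Row 4: 65 + (-23) + 9 + 53 + ? = 125, so (4,4) = 21.
Column 1 needs 125; the known cells sum to 136, so (3,1) = -11.
The remaining cell in column 2 is (5,2) = 125 − 52 = 73.
Using row 5: 41 + 73 + (-15) + (-3) + ? → (5,5) = 125 − 96 = 29.
The remaining cell in main diagonal is (3,3) = 125 − 92 = 33.
The remaining cell in anti-diagonal is (1,5) = 125 − 120 = 5.
Using column 3: 37 + 33 + 9 + (-15) + ? → (1,3) = 125 − 64 = 61.
Using column 5: 5 + (-19) + 53 + 29 + ? → (3,5) = 125 − 68 = 57.
Row 1: 17 + 49 + 61 + 5 + ? = 125, so (1,4) = -7.
The remaining cell in row 3 is (3,4) = 125 − 80 = 45.

17 49 61 -7 5 / 13 25 37 69 -19 / -11 1 33 45 57 / 65 -23 9 21 53 / 41 73 -15 -3 29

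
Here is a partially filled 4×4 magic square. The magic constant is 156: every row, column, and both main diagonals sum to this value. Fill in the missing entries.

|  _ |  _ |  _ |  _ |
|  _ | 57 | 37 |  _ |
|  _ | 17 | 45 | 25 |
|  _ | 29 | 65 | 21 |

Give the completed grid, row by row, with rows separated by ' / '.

Row 3: 17 + 45 + 25 + ? = 156, so (3,1) = 69.
From row 4, 156 − (29 + 65 + 21) gives (4,1) = 41.
Column 2 needs 156; the known cells sum to 103, so (1,2) = 53.
From column 3, 156 − (37 + 45 + 65) gives (1,3) = 9.
From main diagonal, 156 − (57 + 45 + 21) gives (1,1) = 33.
Using anti-diagonal: 37 + 17 + 41 + ? → (1,4) = 156 − 95 = 61.
Column 1 must total 156; the given cells sum to 143, so (2,1) = 13.
The remaining cell in column 4 is (2,4) = 156 − 107 = 49.

33 53 9 61 / 13 57 37 49 / 69 17 45 25 / 41 29 65 21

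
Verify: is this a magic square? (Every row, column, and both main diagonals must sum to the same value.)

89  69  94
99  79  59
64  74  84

No — anti-diagonal sums to 237 but column 1 sums to 252.

Row 1: 89 + 69 + 94 = 252.
Row 2: 99 + 79 + 59 = 237.
Row 3: 64 + 74 + 84 = 222.
Column 1: 89 + 99 + 64 = 252.
Column 2: 69 + 79 + 74 = 222.
Column 3: 94 + 59 + 84 = 237.
Main diagonal: 89 + 79 + 84 = 252.
Anti-diagonal: 94 + 79 + 64 = 237.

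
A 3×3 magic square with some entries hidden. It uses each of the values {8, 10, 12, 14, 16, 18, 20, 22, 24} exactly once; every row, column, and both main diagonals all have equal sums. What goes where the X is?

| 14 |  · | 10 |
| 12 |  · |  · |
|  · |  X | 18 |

8

The 9 entries sum to 144, so each line sums to 144/3 = 48.
Row 1 must total 48; the given cells sum to 24, so (1,2) = 24.
Column 1 must total 48; the given cells sum to 26, so (3,1) = 22.
Column 3 needs 48; the known cells sum to 28, so (2,3) = 20.
Main diagonal needs 48; the known cells sum to 32, so (2,2) = 16.
Row 3: 22 + 18 + ? = 48, so (3,2) = 8.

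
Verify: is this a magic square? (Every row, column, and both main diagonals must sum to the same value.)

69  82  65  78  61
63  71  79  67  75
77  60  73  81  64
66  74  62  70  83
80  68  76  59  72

Yes

Row 1: 69 + 82 + 65 + 78 + 61 = 355.
Row 2: 63 + 71 + 79 + 67 + 75 = 355.
Row 3: 77 + 60 + 73 + 81 + 64 = 355.
Row 4: 66 + 74 + 62 + 70 + 83 = 355.
Row 5: 80 + 68 + 76 + 59 + 72 = 355.
Column 1: 69 + 63 + 77 + 66 + 80 = 355.
Column 2: 82 + 71 + 60 + 74 + 68 = 355.
Column 3: 65 + 79 + 73 + 62 + 76 = 355.
Column 4: 78 + 67 + 81 + 70 + 59 = 355.
Column 5: 61 + 75 + 64 + 83 + 72 = 355.
Main diagonal: 69 + 71 + 73 + 70 + 72 = 355.
Anti-diagonal: 61 + 67 + 73 + 74 + 80 = 355.
All lines sum to 355.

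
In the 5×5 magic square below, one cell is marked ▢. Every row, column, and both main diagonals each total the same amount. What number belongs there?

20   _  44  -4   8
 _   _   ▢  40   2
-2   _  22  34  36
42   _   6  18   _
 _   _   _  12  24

Column 4 is complete and sums to 100; that is the magic constant.
The remaining cell in row 1 is (1,2) = 100 − 68 = 32.
Row 3: -2 + 22 + 34 + 36 + ? = 100, so (3,2) = 10.
Column 5 needs 100; the known cells sum to 70, so (4,5) = 30.
Using main diagonal: 20 + 22 + 18 + 24 + ? → (2,2) = 100 − 84 = 16.
The remaining cell in row 4 is (4,2) = 100 − 96 = 4.
From column 2, 100 − (32 + 16 + 10 + 4) gives (5,2) = 38.
Anti-diagonal needs 100; the known cells sum to 74, so (5,1) = 26.
Using row 5: 26 + 38 + 12 + 24 + ? → (5,3) = 100 − 100 = 0.
Column 1 must total 100; the given cells sum to 86, so (2,1) = 14.
From column 3, 100 − (44 + 22 + 6 + 0) gives (2,3) = 28.

28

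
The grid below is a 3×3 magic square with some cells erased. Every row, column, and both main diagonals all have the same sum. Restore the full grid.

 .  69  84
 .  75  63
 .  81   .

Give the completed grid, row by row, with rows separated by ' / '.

72 69 84 / 87 75 63 / 66 81 78

Column 2 is already complete: 69 + 75 + 81 = 225, so that is the magic constant.
Using row 1: 69 + 84 + ? → (1,1) = 225 − 153 = 72.
Using row 2: 75 + 63 + ? → (2,1) = 225 − 138 = 87.
From column 1, 225 − (72 + 87) gives (3,1) = 66.
The remaining cell in column 3 is (3,3) = 225 − 147 = 78.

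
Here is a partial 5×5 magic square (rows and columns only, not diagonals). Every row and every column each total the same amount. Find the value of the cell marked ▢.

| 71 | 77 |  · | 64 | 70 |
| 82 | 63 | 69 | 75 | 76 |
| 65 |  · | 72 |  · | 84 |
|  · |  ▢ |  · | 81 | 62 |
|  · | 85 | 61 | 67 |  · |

74

Row 2 is complete and sums to 365; that is the magic constant.
Row 1 must total 365; the given cells sum to 282, so (1,3) = 83.
Column 3 must total 365; the given cells sum to 285, so (4,3) = 80.
The remaining cell in column 4 is (3,4) = 365 − 287 = 78.
The remaining cell in column 5 is (5,5) = 365 − 292 = 73.
From row 3, 365 − (65 + 72 + 78 + 84) gives (3,2) = 66.
Using row 5: 85 + 61 + 67 + 73 + ? → (5,1) = 365 − 286 = 79.
Column 1 needs 365; the known cells sum to 297, so (4,1) = 68.
From column 2, 365 − (77 + 63 + 66 + 85) gives (4,2) = 74.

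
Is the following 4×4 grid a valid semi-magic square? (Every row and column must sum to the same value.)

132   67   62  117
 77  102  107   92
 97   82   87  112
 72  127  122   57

Yes

Row 1: 132 + 67 + 62 + 117 = 378.
Row 2: 77 + 102 + 107 + 92 = 378.
Row 3: 97 + 82 + 87 + 112 = 378.
Row 4: 72 + 127 + 122 + 57 = 378.
Column 1: 132 + 77 + 97 + 72 = 378.
Column 2: 67 + 102 + 82 + 127 = 378.
Column 3: 62 + 107 + 87 + 122 = 378.
Column 4: 117 + 92 + 112 + 57 = 378.
All lines sum to 378.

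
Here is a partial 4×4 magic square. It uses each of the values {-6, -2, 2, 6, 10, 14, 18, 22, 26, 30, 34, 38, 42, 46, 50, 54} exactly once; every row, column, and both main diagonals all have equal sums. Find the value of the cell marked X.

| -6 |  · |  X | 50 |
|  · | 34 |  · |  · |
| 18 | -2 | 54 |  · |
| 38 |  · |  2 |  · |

30

The 16 entries sum to 384, so each line sums to 384/4 = 96.
Row 3: 18 + (-2) + 54 + ? = 96, so (3,4) = 26.
Column 1 must total 96; the given cells sum to 50, so (2,1) = 46.
Main diagonal needs 96; the known cells sum to 82, so (4,4) = 14.
From anti-diagonal, 96 − (50 + (-2) + 38) gives (2,3) = 10.
Row 2: 46 + 34 + 10 + ? = 96, so (2,4) = 6.
The remaining cell in row 4 is (4,2) = 96 − 54 = 42.
The remaining cell in column 2 is (1,2) = 96 − 74 = 22.
Using column 3: 10 + 54 + 2 + ? → (1,3) = 96 − 66 = 30.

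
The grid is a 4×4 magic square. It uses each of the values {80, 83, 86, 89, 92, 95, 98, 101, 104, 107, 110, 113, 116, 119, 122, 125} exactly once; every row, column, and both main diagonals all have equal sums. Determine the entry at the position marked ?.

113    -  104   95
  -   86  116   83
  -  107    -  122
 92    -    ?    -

89

The 16 entries sum to 1640, so each line sums to 1640/4 = 410.
Using row 1: 113 + 104 + 95 + ? → (1,2) = 410 − 312 = 98.
Row 2 must total 410; the given cells sum to 285, so (2,1) = 125.
The remaining cell in column 1 is (3,1) = 410 − 330 = 80.
Column 2 needs 410; the known cells sum to 291, so (4,2) = 119.
Column 4: 95 + 83 + 122 + ? = 410, so (4,4) = 110.
Using main diagonal: 113 + 86 + 110 + ? → (3,3) = 410 − 309 = 101.
The remaining cell in row 4 is (4,3) = 410 − 321 = 89.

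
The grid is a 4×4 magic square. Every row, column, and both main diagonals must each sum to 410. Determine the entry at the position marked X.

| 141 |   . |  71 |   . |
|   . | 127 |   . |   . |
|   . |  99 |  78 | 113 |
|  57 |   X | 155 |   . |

Using row 3: 99 + 78 + 113 + ? → (3,1) = 410 − 290 = 120.
Column 1 must total 410; the given cells sum to 318, so (2,1) = 92.
The remaining cell in column 3 is (2,3) = 410 − 304 = 106.
Using main diagonal: 141 + 127 + 78 + ? → (4,4) = 410 − 346 = 64.
Using anti-diagonal: 106 + 99 + 57 + ? → (1,4) = 410 − 262 = 148.
Row 1: 141 + 71 + 148 + ? = 410, so (1,2) = 50.
Using row 2: 92 + 127 + 106 + ? → (2,4) = 410 − 325 = 85.
The remaining cell in row 4 is (4,2) = 410 − 276 = 134.

134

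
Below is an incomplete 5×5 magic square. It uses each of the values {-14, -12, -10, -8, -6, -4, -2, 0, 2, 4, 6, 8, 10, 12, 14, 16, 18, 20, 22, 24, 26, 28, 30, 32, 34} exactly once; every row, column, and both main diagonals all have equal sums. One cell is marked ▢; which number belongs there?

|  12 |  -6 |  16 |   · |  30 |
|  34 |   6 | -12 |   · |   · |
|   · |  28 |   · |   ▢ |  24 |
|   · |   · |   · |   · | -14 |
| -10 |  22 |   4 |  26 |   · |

The 25 entries sum to 250, so each line sums to 250/5 = 50.
The remaining cell in row 1 is (1,4) = 50 − 52 = -2.
The remaining cell in row 5 is (5,5) = 50 − 42 = 8.
The remaining cell in column 2 is (4,2) = 50 − 50 = 0.
Column 5 must total 50; the given cells sum to 48, so (2,5) = 2.
Using row 2: 34 + 6 + (-12) + 2 + ? → (2,4) = 50 − 30 = 20.
From anti-diagonal, 50 − (30 + 20 + 0 + (-10)) gives (3,3) = 10.
The remaining cell in column 3 is (4,3) = 50 − 18 = 32.
From main diagonal, 50 − (12 + 6 + 10 + 8) gives (4,4) = 14.
Row 4 must total 50; the given cells sum to 32, so (4,1) = 18.
The remaining cell in column 1 is (3,1) = 50 − 54 = -4.
Column 4 must total 50; the given cells sum to 58, so (3,4) = -8.

-8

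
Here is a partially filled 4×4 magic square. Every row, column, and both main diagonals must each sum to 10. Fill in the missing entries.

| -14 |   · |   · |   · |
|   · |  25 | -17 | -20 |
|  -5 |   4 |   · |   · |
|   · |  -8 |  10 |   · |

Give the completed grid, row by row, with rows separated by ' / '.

-14 -11 19 16 / 22 25 -17 -20 / -5 4 -2 13 / 7 -8 10 1

From row 2, 10 − (25 + (-17) + (-20)) gives (2,1) = 22.
Column 1 needs 10; the known cells sum to 3, so (4,1) = 7.
Column 2 needs 10; the known cells sum to 21, so (1,2) = -11.
Anti-diagonal needs 10; the known cells sum to -6, so (1,4) = 16.
Row 1: -14 + (-11) + 16 + ? = 10, so (1,3) = 19.
Row 4 must total 10; the given cells sum to 9, so (4,4) = 1.
The remaining cell in column 3 is (3,3) = 10 − 12 = -2.
Using column 4: 16 + (-20) + 1 + ? → (3,4) = 10 − (-3) = 13.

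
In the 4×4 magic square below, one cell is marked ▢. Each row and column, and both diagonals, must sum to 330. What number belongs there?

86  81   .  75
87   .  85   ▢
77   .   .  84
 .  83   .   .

From row 1, 330 − (86 + 81 + 75) gives (1,3) = 88.
Column 1 needs 330; the known cells sum to 250, so (4,1) = 80.
Anti-diagonal needs 330; the known cells sum to 240, so (3,2) = 90.
The remaining cell in row 3 is (3,3) = 330 − 251 = 79.
Column 2: 81 + 90 + 83 + ? = 330, so (2,2) = 76.
From column 3, 330 − (88 + 85 + 79) gives (4,3) = 78.
Main diagonal: 86 + 76 + 79 + ? = 330, so (4,4) = 89.
Row 2 needs 330; the known cells sum to 248, so (2,4) = 82.

82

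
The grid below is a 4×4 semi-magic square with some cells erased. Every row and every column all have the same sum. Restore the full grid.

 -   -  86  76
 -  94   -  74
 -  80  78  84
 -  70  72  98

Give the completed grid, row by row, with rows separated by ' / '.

Column 4 is already complete: 76 + 74 + 84 + 98 = 332, so that is the magic constant.
The remaining cell in row 3 is (3,1) = 332 − 242 = 90.
The remaining cell in row 4 is (4,1) = 332 − 240 = 92.
From column 2, 332 − (94 + 80 + 70) gives (1,2) = 88.
Using column 3: 86 + 78 + 72 + ? → (2,3) = 332 − 236 = 96.
Row 1 needs 332; the known cells sum to 250, so (1,1) = 82.
Row 2 must total 332; the given cells sum to 264, so (2,1) = 68.

82 88 86 76 / 68 94 96 74 / 90 80 78 84 / 92 70 72 98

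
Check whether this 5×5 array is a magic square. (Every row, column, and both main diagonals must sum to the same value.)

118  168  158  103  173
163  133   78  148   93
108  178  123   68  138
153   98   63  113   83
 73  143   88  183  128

Row 1: 118 + 168 + 158 + 103 + 173 = 720.
Row 2: 163 + 133 + 78 + 148 + 93 = 615.
Row 3: 108 + 178 + 123 + 68 + 138 = 615.
Row 4: 153 + 98 + 63 + 113 + 83 = 510.
Row 5: 73 + 143 + 88 + 183 + 128 = 615.
Column 1: 118 + 163 + 108 + 153 + 73 = 615.
Column 2: 168 + 133 + 178 + 98 + 143 = 720.
Column 3: 158 + 78 + 123 + 63 + 88 = 510.
Column 4: 103 + 148 + 68 + 113 + 183 = 615.
Column 5: 173 + 93 + 138 + 83 + 128 = 615.
Main diagonal: 118 + 133 + 123 + 113 + 128 = 615.
Anti-diagonal: 173 + 148 + 123 + 98 + 73 = 615.

No — column 3 sums to 510 but column 1 sums to 615.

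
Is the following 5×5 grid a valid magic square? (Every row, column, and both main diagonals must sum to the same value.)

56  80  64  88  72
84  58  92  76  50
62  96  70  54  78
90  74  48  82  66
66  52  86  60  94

No — column 4 sums to 360 but anti-diagonal sums to 358.

Row 1: 56 + 80 + 64 + 88 + 72 = 360.
Row 2: 84 + 58 + 92 + 76 + 50 = 360.
Row 3: 62 + 96 + 70 + 54 + 78 = 360.
Row 4: 90 + 74 + 48 + 82 + 66 = 360.
Row 5: 66 + 52 + 86 + 60 + 94 = 358.
Column 1: 56 + 84 + 62 + 90 + 66 = 358.
Column 2: 80 + 58 + 96 + 74 + 52 = 360.
Column 3: 64 + 92 + 70 + 48 + 86 = 360.
Column 4: 88 + 76 + 54 + 82 + 60 = 360.
Column 5: 72 + 50 + 78 + 66 + 94 = 360.
Main diagonal: 56 + 58 + 70 + 82 + 94 = 360.
Anti-diagonal: 72 + 76 + 70 + 74 + 66 = 358.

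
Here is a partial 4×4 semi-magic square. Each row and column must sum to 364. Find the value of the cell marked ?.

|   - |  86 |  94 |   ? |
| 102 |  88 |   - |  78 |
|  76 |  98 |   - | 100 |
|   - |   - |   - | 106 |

Row 2 must total 364; the given cells sum to 268, so (2,3) = 96.
From row 3, 364 − (76 + 98 + 100) gives (3,3) = 90.
Column 2: 86 + 88 + 98 + ? = 364, so (4,2) = 92.
Using column 3: 94 + 96 + 90 + ? → (4,3) = 364 − 280 = 84.
Column 4 must total 364; the given cells sum to 284, so (1,4) = 80.

80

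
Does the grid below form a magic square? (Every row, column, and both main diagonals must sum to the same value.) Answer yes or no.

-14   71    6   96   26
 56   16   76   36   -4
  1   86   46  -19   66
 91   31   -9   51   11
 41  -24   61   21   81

Row 1: -14 + 71 + 6 + 96 + 26 = 185.
Row 2: 56 + 16 + 76 + 36 + (-4) = 180.
Row 3: 1 + 86 + 46 + (-19) + 66 = 180.
Row 4: 91 + 31 + (-9) + 51 + 11 = 175.
Row 5: 41 + (-24) + 61 + 21 + 81 = 180.
Column 1: -14 + 56 + 1 + 91 + 41 = 175.
Column 2: 71 + 16 + 86 + 31 + (-24) = 180.
Column 3: 6 + 76 + 46 + (-9) + 61 = 180.
Column 4: 96 + 36 + (-19) + 51 + 21 = 185.
Column 5: 26 + (-4) + 66 + 11 + 81 = 180.
Main diagonal: -14 + 16 + 46 + 51 + 81 = 180.
Anti-diagonal: 26 + 36 + 46 + 31 + 41 = 180.

No — row 4 sums to 175 but main diagonal sums to 180.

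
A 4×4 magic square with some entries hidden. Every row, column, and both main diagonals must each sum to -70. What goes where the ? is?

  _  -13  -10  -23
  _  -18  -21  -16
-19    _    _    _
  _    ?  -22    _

-25

Row 1: -13 + (-10) + (-23) + ? = -70, so (1,1) = -24.
From row 2, -70 − (-18 + (-21) + (-16)) gives (2,1) = -15.
Column 1 must total -70; the given cells sum to -58, so (4,1) = -12.
Column 3 must total -70; the given cells sum to -53, so (3,3) = -17.
From main diagonal, -70 − (-24 + (-18) + (-17)) gives (4,4) = -11.
Using anti-diagonal: -23 + (-21) + (-12) + ? → (3,2) = -70 − (-56) = -14.
Row 3: -19 + (-14) + (-17) + ? = -70, so (3,4) = -20.
From row 4, -70 − (-12 + (-22) + (-11)) gives (4,2) = -25.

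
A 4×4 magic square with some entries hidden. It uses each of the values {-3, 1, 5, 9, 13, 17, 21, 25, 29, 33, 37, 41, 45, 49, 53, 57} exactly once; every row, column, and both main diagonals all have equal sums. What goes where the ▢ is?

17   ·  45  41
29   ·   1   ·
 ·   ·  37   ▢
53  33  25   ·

49

The 16 entries sum to 432, so each line sums to 432/4 = 108.
Row 1 needs 108; the known cells sum to 103, so (1,2) = 5.
Row 4 needs 108; the known cells sum to 111, so (4,4) = -3.
Column 1 needs 108; the known cells sum to 99, so (3,1) = 9.
Main diagonal: 17 + 37 + (-3) + ? = 108, so (2,2) = 57.
Anti-diagonal: 41 + 1 + 53 + ? = 108, so (3,2) = 13.
Row 2 must total 108; the given cells sum to 87, so (2,4) = 21.
The remaining cell in row 3 is (3,4) = 108 − 59 = 49.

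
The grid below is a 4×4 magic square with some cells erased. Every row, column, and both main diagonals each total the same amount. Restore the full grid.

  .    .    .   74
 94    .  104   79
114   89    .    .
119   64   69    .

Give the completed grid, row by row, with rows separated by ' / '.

59 124 129 74 / 94 109 104 79 / 114 89 84 99 / 119 64 69 134

Anti-diagonal is already complete: 74 + 104 + 89 + 119 = 386, so that is the magic constant.
From row 2, 386 − (94 + 104 + 79) gives (2,2) = 109.
Row 4 needs 386; the known cells sum to 252, so (4,4) = 134.
The remaining cell in column 1 is (1,1) = 386 − 327 = 59.
Column 2: 109 + 89 + 64 + ? = 386, so (1,2) = 124.
Column 4 needs 386; the known cells sum to 287, so (3,4) = 99.
Using main diagonal: 59 + 109 + 134 + ? → (3,3) = 386 − 302 = 84.
The remaining cell in row 1 is (1,3) = 386 − 257 = 129.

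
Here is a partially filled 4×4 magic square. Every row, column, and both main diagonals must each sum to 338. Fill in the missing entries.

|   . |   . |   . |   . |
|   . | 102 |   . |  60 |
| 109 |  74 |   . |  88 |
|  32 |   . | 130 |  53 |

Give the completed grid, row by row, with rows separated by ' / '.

116 39 46 137 / 81 102 95 60 / 109 74 67 88 / 32 123 130 53

Row 3 must total 338; the given cells sum to 271, so (3,3) = 67.
Row 4 must total 338; the given cells sum to 215, so (4,2) = 123.
Using column 2: 102 + 74 + 123 + ? → (1,2) = 338 − 299 = 39.
From column 4, 338 − (60 + 88 + 53) gives (1,4) = 137.
From main diagonal, 338 − (102 + 67 + 53) gives (1,1) = 116.
Anti-diagonal: 137 + 74 + 32 + ? = 338, so (2,3) = 95.
From row 1, 338 − (116 + 39 + 137) gives (1,3) = 46.
Using row 2: 102 + 95 + 60 + ? → (2,1) = 338 − 257 = 81.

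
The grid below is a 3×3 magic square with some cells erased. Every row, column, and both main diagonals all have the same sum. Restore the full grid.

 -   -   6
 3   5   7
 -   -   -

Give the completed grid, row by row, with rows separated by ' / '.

8 1 6 / 3 5 7 / 4 9 2

Row 2 is already complete: 3 + 5 + 7 = 15, so that is the magic constant.
Column 3 needs 15; the known cells sum to 13, so (3,3) = 2.
Main diagonal must total 15; the given cells sum to 7, so (1,1) = 8.
The remaining cell in anti-diagonal is (3,1) = 15 − 11 = 4.
Using row 1: 8 + 6 + ? → (1,2) = 15 − 14 = 1.
Using row 3: 4 + 2 + ? → (3,2) = 15 − 6 = 9.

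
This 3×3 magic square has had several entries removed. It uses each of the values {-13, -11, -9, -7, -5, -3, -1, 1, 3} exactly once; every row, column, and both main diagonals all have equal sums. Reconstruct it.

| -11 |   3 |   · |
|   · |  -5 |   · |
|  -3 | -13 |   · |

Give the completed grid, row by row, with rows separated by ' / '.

-11 3 -7 / -1 -5 -9 / -3 -13 1

The 9 entries sum to -45, so each line sums to -45/3 = -15.
Row 1 must total -15; the given cells sum to -8, so (1,3) = -7.
Using row 3: -3 + (-13) + ? → (3,3) = -15 − (-16) = 1.
Column 1: -11 + (-3) + ? = -15, so (2,1) = -1.
Column 3 must total -15; the given cells sum to -6, so (2,3) = -9.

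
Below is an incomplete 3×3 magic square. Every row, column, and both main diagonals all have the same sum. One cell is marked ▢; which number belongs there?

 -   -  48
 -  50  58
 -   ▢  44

54

Column 3 is complete and sums to 150; that is the magic constant.
Row 2 needs 150; the known cells sum to 108, so (2,1) = 42.
Main diagonal must total 150; the given cells sum to 94, so (1,1) = 56.
Anti-diagonal: 48 + 50 + ? = 150, so (3,1) = 52.
Using row 1: 56 + 48 + ? → (1,2) = 150 − 104 = 46.
Row 3: 52 + 44 + ? = 150, so (3,2) = 54.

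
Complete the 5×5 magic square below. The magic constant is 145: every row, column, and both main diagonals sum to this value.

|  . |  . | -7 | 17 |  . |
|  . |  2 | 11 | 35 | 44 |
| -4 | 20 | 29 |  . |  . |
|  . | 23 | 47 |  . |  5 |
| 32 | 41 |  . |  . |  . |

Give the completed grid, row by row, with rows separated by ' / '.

50 59 -7 17 26 / 53 2 11 35 44 / -4 20 29 38 62 / 14 23 47 56 5 / 32 41 65 -1 8

Row 2 needs 145; the known cells sum to 92, so (2,1) = 53.
From column 2, 145 − (2 + 20 + 23 + 41) gives (1,2) = 59.
Using column 3: -7 + 11 + 29 + 47 + ? → (5,3) = 145 − 80 = 65.
Using anti-diagonal: 35 + 29 + 23 + 32 + ? → (1,5) = 145 − 119 = 26.
Using row 1: 59 + (-7) + 17 + 26 + ? → (1,1) = 145 − 95 = 50.
The remaining cell in column 1 is (4,1) = 145 − 131 = 14.
Using row 4: 14 + 23 + 47 + 5 + ? → (4,4) = 145 − 89 = 56.
From main diagonal, 145 − (50 + 2 + 29 + 56) gives (5,5) = 8.
Using row 5: 32 + 41 + 65 + 8 + ? → (5,4) = 145 − 146 = -1.
From column 4, 145 − (17 + 35 + 56 + (-1)) gives (3,4) = 38.
From column 5, 145 − (26 + 44 + 5 + 8) gives (3,5) = 62.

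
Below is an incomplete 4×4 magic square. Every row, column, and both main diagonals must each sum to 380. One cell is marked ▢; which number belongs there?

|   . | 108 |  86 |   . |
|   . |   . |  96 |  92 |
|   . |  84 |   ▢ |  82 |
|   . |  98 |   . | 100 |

The remaining cell in column 2 is (2,2) = 380 − 290 = 90.
Column 4 needs 380; the known cells sum to 274, so (1,4) = 106.
Anti-diagonal: 106 + 96 + 84 + ? = 380, so (4,1) = 94.
Row 1 needs 380; the known cells sum to 300, so (1,1) = 80.
From row 2, 380 − (90 + 96 + 92) gives (2,1) = 102.
Using row 4: 94 + 98 + 100 + ? → (4,3) = 380 − 292 = 88.
Column 1 must total 380; the given cells sum to 276, so (3,1) = 104.
Column 3 must total 380; the given cells sum to 270, so (3,3) = 110.

110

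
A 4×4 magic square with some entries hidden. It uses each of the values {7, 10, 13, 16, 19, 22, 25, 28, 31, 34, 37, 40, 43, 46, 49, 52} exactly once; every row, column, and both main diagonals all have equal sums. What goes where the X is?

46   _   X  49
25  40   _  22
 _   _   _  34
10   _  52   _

16

The 16 entries sum to 472, so each line sums to 472/4 = 118.
Row 2 needs 118; the known cells sum to 87, so (2,3) = 31.
Using column 1: 46 + 25 + 10 + ? → (3,1) = 118 − 81 = 37.
Column 4 needs 118; the known cells sum to 105, so (4,4) = 13.
From main diagonal, 118 − (46 + 40 + 13) gives (3,3) = 19.
From anti-diagonal, 118 − (49 + 31 + 10) gives (3,2) = 28.
From row 4, 118 − (10 + 52 + 13) gives (4,2) = 43.
Using column 2: 40 + 28 + 43 + ? → (1,2) = 118 − 111 = 7.
Column 3 must total 118; the given cells sum to 102, so (1,3) = 16.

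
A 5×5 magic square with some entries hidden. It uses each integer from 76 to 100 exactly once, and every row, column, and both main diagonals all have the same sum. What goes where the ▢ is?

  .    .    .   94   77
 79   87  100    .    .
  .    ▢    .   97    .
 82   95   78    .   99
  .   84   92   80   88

The entries are 76 through 100, which sum to 2200, so each line sums to 2200/5 = 440.
Row 4 needs 440; the known cells sum to 354, so (4,4) = 86.
From row 5, 440 − (84 + 92 + 80 + 88) gives (5,1) = 96.
Column 4: 94 + 97 + 86 + 80 + ? = 440, so (2,4) = 83.
Anti-diagonal needs 440; the known cells sum to 351, so (3,3) = 89.
Row 2 must total 440; the given cells sum to 349, so (2,5) = 91.
Using column 3: 100 + 89 + 78 + 92 + ? → (1,3) = 440 − 359 = 81.
Using column 5: 77 + 91 + 99 + 88 + ? → (3,5) = 440 − 355 = 85.
Main diagonal: 87 + 89 + 86 + 88 + ? = 440, so (1,1) = 90.
The remaining cell in row 1 is (1,2) = 440 − 342 = 98.
Column 1 must total 440; the given cells sum to 347, so (3,1) = 93.
The remaining cell in column 2 is (3,2) = 440 − 364 = 76.

76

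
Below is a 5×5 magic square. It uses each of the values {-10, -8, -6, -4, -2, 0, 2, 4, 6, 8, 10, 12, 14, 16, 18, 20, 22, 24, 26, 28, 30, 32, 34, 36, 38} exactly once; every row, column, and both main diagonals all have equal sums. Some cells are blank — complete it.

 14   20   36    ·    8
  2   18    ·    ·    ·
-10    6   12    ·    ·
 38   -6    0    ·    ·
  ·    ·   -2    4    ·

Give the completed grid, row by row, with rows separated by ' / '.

The 25 entries sum to 350, so each line sums to 350/5 = 70.
The remaining cell in row 1 is (1,4) = 70 − 78 = -8.
The remaining cell in column 1 is (5,1) = 70 − 44 = 26.
Column 2: 20 + 18 + 6 + (-6) + ? = 70, so (5,2) = 32.
Column 3 needs 70; the known cells sum to 46, so (2,3) = 24.
Anti-diagonal must total 70; the given cells sum to 40, so (2,4) = 30.
From row 2, 70 − (2 + 18 + 24 + 30) gives (2,5) = -4.
The remaining cell in row 5 is (5,5) = 70 − 60 = 10.
Main diagonal must total 70; the given cells sum to 54, so (4,4) = 16.
The remaining cell in row 4 is (4,5) = 70 − 48 = 22.
Column 4 must total 70; the given cells sum to 42, so (3,4) = 28.
Using column 5: 8 + (-4) + 22 + 10 + ? → (3,5) = 70 − 36 = 34.

14 20 36 -8 8 / 2 18 24 30 -4 / -10 6 12 28 34 / 38 -6 0 16 22 / 26 32 -2 4 10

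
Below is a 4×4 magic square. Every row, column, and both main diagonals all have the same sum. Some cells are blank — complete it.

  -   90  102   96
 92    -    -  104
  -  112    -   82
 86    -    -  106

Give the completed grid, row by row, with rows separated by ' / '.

Column 4 is already complete: 96 + 104 + 82 + 106 = 388, so that is the magic constant.
The remaining cell in row 1 is (1,1) = 388 − 288 = 100.
Using column 1: 100 + 92 + 86 + ? → (3,1) = 388 − 278 = 110.
Anti-diagonal: 96 + 112 + 86 + ? = 388, so (2,3) = 94.
Row 2 needs 388; the known cells sum to 290, so (2,2) = 98.
Row 3 needs 388; the known cells sum to 304, so (3,3) = 84.
Column 2 needs 388; the known cells sum to 300, so (4,2) = 88.
Column 3: 102 + 94 + 84 + ? = 388, so (4,3) = 108.

100 90 102 96 / 92 98 94 104 / 110 112 84 82 / 86 88 108 106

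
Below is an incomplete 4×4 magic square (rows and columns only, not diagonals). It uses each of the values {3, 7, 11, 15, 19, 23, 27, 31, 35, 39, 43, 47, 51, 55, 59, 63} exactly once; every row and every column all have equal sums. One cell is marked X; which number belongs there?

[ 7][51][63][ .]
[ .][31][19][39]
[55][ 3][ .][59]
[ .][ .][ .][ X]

The 16 entries sum to 528, so each line sums to 528/4 = 132.
Row 1 must total 132; the given cells sum to 121, so (1,4) = 11.
Row 2: 31 + 19 + 39 + ? = 132, so (2,1) = 43.
Row 3 needs 132; the known cells sum to 117, so (3,3) = 15.
Column 1 needs 132; the known cells sum to 105, so (4,1) = 27.
Using column 2: 51 + 31 + 3 + ? → (4,2) = 132 − 85 = 47.
From column 3, 132 − (63 + 19 + 15) gives (4,3) = 35.
From column 4, 132 − (11 + 39 + 59) gives (4,4) = 23.

23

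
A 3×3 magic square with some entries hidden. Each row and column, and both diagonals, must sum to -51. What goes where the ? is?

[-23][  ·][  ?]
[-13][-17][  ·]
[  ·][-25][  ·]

The remaining cell in row 2 is (2,3) = -51 − (-30) = -21.
Column 1 needs -51; the known cells sum to -36, so (3,1) = -15.
From column 2, -51 − (-17 + (-25)) gives (1,2) = -9.
Using main diagonal: -23 + (-17) + ? → (3,3) = -51 − (-40) = -11.
From anti-diagonal, -51 − (-17 + (-15)) gives (1,3) = -19.

-19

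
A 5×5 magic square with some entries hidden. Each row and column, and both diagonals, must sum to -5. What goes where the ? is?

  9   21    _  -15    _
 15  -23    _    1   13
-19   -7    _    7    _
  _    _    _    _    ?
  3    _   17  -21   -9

The remaining cell in row 2 is (2,3) = -5 − 6 = -11.
Row 5 must total -5; the given cells sum to -10, so (5,2) = 5.
The remaining cell in column 1 is (4,1) = -5 − 8 = -13.
Using column 2: 21 + (-23) + (-7) + 5 + ? → (4,2) = -5 − (-4) = -1.
Column 4 needs -5; the known cells sum to -28, so (4,4) = 23.
Main diagonal needs -5; the known cells sum to 0, so (3,3) = -5.
Using anti-diagonal: 1 + (-5) + (-1) + 3 + ? → (1,5) = -5 − (-2) = -3.
From row 1, -5 − (9 + 21 + (-15) + (-3)) gives (1,3) = -17.
From row 3, -5 − (-19 + (-7) + (-5) + 7) gives (3,5) = 19.
Column 3: -17 + (-11) + (-5) + 17 + ? = -5, so (4,3) = 11.
The remaining cell in column 5 is (4,5) = -5 − 20 = -25.

-25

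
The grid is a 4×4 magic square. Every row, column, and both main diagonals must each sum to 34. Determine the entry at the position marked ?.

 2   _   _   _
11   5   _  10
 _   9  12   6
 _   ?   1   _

Row 2 needs 34; the known cells sum to 26, so (2,3) = 8.
Using row 3: 9 + 12 + 6 + ? → (3,1) = 34 − 27 = 7.
Column 1 needs 34; the known cells sum to 20, so (4,1) = 14.
Using column 3: 8 + 12 + 1 + ? → (1,3) = 34 − 21 = 13.
From main diagonal, 34 − (2 + 5 + 12) gives (4,4) = 15.
The remaining cell in anti-diagonal is (1,4) = 34 − 31 = 3.
Row 1: 2 + 13 + 3 + ? = 34, so (1,2) = 16.
From row 4, 34 − (14 + 1 + 15) gives (4,2) = 4.

4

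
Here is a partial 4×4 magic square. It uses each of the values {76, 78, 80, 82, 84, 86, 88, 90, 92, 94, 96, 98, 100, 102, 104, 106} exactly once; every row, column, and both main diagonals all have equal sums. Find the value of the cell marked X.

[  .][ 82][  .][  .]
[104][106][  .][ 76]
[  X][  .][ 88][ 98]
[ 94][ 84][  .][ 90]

86

The 16 entries sum to 1456, so each line sums to 1456/4 = 364.
From row 2, 364 − (104 + 106 + 76) gives (2,3) = 78.
The remaining cell in row 4 is (4,3) = 364 − 268 = 96.
Column 2: 82 + 106 + 84 + ? = 364, so (3,2) = 92.
Column 3 must total 364; the given cells sum to 262, so (1,3) = 102.
From column 4, 364 − (76 + 98 + 90) gives (1,4) = 100.
From main diagonal, 364 − (106 + 88 + 90) gives (1,1) = 80.
The remaining cell in row 3 is (3,1) = 364 − 278 = 86.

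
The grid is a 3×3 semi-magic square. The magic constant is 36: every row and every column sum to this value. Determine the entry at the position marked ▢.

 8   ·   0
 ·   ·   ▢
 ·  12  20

16

Using row 1: 8 + 0 + ? → (1,2) = 36 − 8 = 28.
From row 3, 36 − (12 + 20) gives (3,1) = 4.
Column 1 needs 36; the known cells sum to 12, so (2,1) = 24.
Column 2 needs 36; the known cells sum to 40, so (2,2) = -4.
Using column 3: 0 + 20 + ? → (2,3) = 36 − 20 = 16.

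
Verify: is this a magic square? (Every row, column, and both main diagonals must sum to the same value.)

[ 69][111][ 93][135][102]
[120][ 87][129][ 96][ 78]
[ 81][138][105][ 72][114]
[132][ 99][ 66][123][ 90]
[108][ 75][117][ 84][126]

Row 1: 69 + 111 + 93 + 135 + 102 = 510.
Row 2: 120 + 87 + 129 + 96 + 78 = 510.
Row 3: 81 + 138 + 105 + 72 + 114 = 510.
Row 4: 132 + 99 + 66 + 123 + 90 = 510.
Row 5: 108 + 75 + 117 + 84 + 126 = 510.
Column 1: 69 + 120 + 81 + 132 + 108 = 510.
Column 2: 111 + 87 + 138 + 99 + 75 = 510.
Column 3: 93 + 129 + 105 + 66 + 117 = 510.
Column 4: 135 + 96 + 72 + 123 + 84 = 510.
Column 5: 102 + 78 + 114 + 90 + 126 = 510.
Main diagonal: 69 + 87 + 105 + 123 + 126 = 510.
Anti-diagonal: 102 + 96 + 105 + 99 + 108 = 510.
All lines sum to 510.

Yes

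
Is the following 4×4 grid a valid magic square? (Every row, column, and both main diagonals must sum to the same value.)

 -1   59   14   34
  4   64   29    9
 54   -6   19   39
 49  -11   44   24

Row 1: -1 + 59 + 14 + 34 = 106.
Row 2: 4 + 64 + 29 + 9 = 106.
Row 3: 54 + (-6) + 19 + 39 = 106.
Row 4: 49 + (-11) + 44 + 24 = 106.
Column 1: -1 + 4 + 54 + 49 = 106.
Column 2: 59 + 64 + (-6) + (-11) = 106.
Column 3: 14 + 29 + 19 + 44 = 106.
Column 4: 34 + 9 + 39 + 24 = 106.
Main diagonal: -1 + 64 + 19 + 24 = 106.
Anti-diagonal: 34 + 29 + (-6) + 49 = 106.
All lines sum to 106.

Yes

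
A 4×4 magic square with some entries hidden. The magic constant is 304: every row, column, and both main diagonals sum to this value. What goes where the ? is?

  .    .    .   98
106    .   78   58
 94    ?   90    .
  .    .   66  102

Row 2 needs 304; the known cells sum to 242, so (2,2) = 62.
Column 3 needs 304; the known cells sum to 234, so (1,3) = 70.
From column 4, 304 − (98 + 58 + 102) gives (3,4) = 46.
Using main diagonal: 62 + 90 + 102 + ? → (1,1) = 304 − 254 = 50.
From row 1, 304 − (50 + 70 + 98) gives (1,2) = 86.
Row 3 needs 304; the known cells sum to 230, so (3,2) = 74.

74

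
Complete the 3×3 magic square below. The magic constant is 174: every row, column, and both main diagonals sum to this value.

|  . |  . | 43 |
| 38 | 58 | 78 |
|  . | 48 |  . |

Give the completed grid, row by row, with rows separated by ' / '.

Column 2: 58 + 48 + ? = 174, so (1,2) = 68.
From column 3, 174 − (43 + 78) gives (3,3) = 53.
Main diagonal: 58 + 53 + ? = 174, so (1,1) = 63.
From anti-diagonal, 174 − (43 + 58) gives (3,1) = 73.

63 68 43 / 38 58 78 / 73 48 53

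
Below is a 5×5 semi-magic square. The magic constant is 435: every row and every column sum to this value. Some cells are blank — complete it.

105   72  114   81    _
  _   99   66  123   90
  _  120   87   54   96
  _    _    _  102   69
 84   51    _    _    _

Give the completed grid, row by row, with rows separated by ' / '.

105 72 114 81 63 / 57 99 66 123 90 / 78 120 87 54 96 / 111 93 60 102 69 / 84 51 108 75 117

The remaining cell in row 1 is (1,5) = 435 − 372 = 63.
Row 2: 99 + 66 + 123 + 90 + ? = 435, so (2,1) = 57.
Row 3: 120 + 87 + 54 + 96 + ? = 435, so (3,1) = 78.
Column 1 must total 435; the given cells sum to 324, so (4,1) = 111.
Using column 2: 72 + 99 + 120 + 51 + ? → (4,2) = 435 − 342 = 93.
Column 4 needs 435; the known cells sum to 360, so (5,4) = 75.
Using column 5: 63 + 90 + 96 + 69 + ? → (5,5) = 435 − 318 = 117.
Using row 4: 111 + 93 + 102 + 69 + ? → (4,3) = 435 − 375 = 60.
Using row 5: 84 + 51 + 75 + 117 + ? → (5,3) = 435 − 327 = 108.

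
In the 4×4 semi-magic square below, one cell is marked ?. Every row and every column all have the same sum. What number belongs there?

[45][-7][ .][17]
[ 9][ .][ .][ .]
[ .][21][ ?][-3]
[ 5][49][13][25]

Row 4 is complete and sums to 92; that is the magic constant.
Row 1 must total 92; the given cells sum to 55, so (1,3) = 37.
Using column 1: 45 + 9 + 5 + ? → (3,1) = 92 − 59 = 33.
Using column 2: -7 + 21 + 49 + ? → (2,2) = 92 − 63 = 29.
Column 4: 17 + (-3) + 25 + ? = 92, so (2,4) = 53.
The remaining cell in row 2 is (2,3) = 92 − 91 = 1.
The remaining cell in row 3 is (3,3) = 92 − 51 = 41.

41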